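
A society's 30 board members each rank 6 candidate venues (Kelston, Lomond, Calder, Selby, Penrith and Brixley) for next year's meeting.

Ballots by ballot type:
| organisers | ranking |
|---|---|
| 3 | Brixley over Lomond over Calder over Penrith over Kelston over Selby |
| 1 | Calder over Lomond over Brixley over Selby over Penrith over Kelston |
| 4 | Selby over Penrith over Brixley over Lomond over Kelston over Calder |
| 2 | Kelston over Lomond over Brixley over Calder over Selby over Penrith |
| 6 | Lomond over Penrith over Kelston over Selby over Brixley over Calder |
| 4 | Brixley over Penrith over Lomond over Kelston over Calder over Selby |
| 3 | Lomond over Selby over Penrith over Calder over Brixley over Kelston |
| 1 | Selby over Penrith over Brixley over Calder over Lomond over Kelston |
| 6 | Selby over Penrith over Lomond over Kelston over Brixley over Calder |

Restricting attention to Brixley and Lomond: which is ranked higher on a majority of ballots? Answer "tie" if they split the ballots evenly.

Ballots ranking Brixley above Lomond: 3 + 4 + 4 + 1 = 12.
Ballots ranking Lomond above Brixley: 30 − 12 = 18.
Lomond wins the head-to-head 18–12.

Lomond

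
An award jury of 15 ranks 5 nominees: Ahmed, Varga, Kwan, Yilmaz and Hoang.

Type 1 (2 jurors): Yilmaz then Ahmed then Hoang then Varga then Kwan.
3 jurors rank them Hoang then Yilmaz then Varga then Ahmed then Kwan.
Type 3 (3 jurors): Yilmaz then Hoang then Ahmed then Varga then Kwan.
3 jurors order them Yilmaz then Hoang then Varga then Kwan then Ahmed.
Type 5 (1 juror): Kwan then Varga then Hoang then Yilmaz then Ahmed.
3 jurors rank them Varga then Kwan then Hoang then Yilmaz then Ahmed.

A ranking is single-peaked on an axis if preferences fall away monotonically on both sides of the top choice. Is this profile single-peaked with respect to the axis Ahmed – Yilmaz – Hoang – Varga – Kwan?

yes

Axis positions: Ahmed=1, Yilmaz=2, Hoang=3, Varga=4, Kwan=5.
Type 1 (peak Yilmaz at position 2): ranking walks positions 2-1-3-4-5, expanding outward from the peak — single-peaked.
Type 2 (peak Hoang at position 3): ranking walks positions 3-2-4-1-5, expanding outward from the peak — single-peaked.
Type 3 (peak Yilmaz at position 2): ranking walks positions 2-3-1-4-5, expanding outward from the peak — single-peaked.
Type 4 (peak Yilmaz at position 2): ranking walks positions 2-3-4-5-1, expanding outward from the peak — single-peaked.
Type 5 (peak Kwan at position 5): ranking walks positions 5-4-3-2-1, expanding outward from the peak — single-peaked.
Type 6 (peak Varga at position 4): ranking walks positions 4-5-3-2-1, expanding outward from the peak — single-peaked.
Every ranking is single-peaked on this axis.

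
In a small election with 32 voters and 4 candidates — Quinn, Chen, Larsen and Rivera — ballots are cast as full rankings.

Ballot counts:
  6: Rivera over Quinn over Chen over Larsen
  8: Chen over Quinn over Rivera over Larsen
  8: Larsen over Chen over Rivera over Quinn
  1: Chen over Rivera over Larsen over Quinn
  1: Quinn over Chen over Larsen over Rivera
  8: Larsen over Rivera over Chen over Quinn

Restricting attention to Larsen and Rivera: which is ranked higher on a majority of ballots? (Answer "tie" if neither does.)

Larsen

Ballots ranking Larsen above Rivera: 8 + 1 + 8 = 17.
Ballots ranking Rivera above Larsen: 32 − 17 = 15.
Larsen wins the head-to-head 17–15.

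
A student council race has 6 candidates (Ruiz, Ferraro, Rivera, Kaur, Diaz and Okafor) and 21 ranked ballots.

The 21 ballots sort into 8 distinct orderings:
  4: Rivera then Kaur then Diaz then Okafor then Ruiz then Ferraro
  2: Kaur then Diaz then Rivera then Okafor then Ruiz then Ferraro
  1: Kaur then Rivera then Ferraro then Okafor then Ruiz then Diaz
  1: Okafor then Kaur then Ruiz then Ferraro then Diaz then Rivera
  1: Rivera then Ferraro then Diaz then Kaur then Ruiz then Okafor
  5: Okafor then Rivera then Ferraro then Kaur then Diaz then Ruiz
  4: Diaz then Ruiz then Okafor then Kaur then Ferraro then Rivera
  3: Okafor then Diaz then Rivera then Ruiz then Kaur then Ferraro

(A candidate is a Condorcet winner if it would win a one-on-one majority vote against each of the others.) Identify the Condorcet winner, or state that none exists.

Pairwise majorities:
Ruiz vs Ferraro: Ruiz is ranked higher on 4+2+1+4+3 = 14 ballots, Ferraro on 7. Ruiz wins 14–7.
Ruiz vs Rivera: 1+4 = 5 for Ruiz, 16 for Rivera — Rivera by 16–5.
Ruiz vs Kaur: Ruiz is ranked higher on 4+3 = 7 ballots, Kaur on 14. Kaur wins 14–7.
Ruiz vs Diaz: 1+1 = 2 for Ruiz, 19 for Diaz — Diaz by 19–2.
Ruiz vs Okafor: Ruiz is ranked higher on 1+4 = 5 ballots, Okafor on 16. Okafor wins 16–5.
Ferraro vs Rivera: 1+4 = 5 for Ferraro, 16 for Rivera — Rivera by 16–5.
Ferraro vs Kaur: 1+5 = 6 for Ferraro, 15 for Kaur — Kaur by 15–6.
Ferraro vs Diaz: Ferraro is ranked higher on 1+1+1+5 = 8 ballots, Diaz on 13. Diaz wins 13–8.
Ferraro vs Okafor: 1+1 = 2 for Ferraro, 19 for Okafor — Okafor by 19–2.
Rivera vs Kaur: 13 to 8, Rivera.
Rivera vs Diaz: 11 to 10, Rivera.
Rivera vs Okafor: 4+2+1+1 = 8 for Rivera, 13 for Okafor — Okafor by 13–8.
Kaur vs Diaz: Kaur preferred on 4+2+1+1+5 = 13 ballots; Kaur wins 13–8.
Kaur vs Okafor: Kaur is ranked higher on 4+2+1+1 = 8 ballots, Okafor on 13. Okafor wins 13–8.
Diaz vs Okafor: Diaz is ranked higher on 4+2+1+4 = 11 ballots, Okafor on 10. Diaz wins 11–10.
No candidate is unbeaten: Ruiz loses to Rivera; Ferraro loses to Ruiz; Rivera loses to Okafor; Kaur loses to Rivera; Diaz loses to Rivera; Okafor loses to Diaz. In particular Rivera > Diaz > Okafor > Rivera is a majority cycle — no Condorcet winner exists.

none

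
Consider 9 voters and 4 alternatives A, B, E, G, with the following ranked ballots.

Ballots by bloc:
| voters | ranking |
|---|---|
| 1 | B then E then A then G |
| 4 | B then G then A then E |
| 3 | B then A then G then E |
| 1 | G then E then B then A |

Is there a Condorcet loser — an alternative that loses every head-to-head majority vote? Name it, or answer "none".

Pairwise majorities:
A vs B: B wins 9–0.
A vs E: A is ranked higher on 4+3 = 7 ballots, E on 2. A wins 7–2.
A vs G: A is ranked higher on 1+3 = 4 ballots, G on 5. G wins 5–4.
B vs E: B is ranked higher on 1+4+3 = 8 ballots, E on 1. B wins 8–1.
B–G: B 8–1.
E vs G: G wins 8–1.
Only E has no wins; E is the Condorcet loser.

E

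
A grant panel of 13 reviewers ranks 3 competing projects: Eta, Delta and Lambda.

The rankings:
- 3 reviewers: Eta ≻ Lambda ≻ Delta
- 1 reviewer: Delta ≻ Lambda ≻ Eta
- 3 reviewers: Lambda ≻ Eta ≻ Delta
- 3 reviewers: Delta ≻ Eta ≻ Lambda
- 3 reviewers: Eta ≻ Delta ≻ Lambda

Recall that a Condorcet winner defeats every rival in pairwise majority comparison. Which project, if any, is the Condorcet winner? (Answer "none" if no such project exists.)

Eta

Pairwise majorities:
Eta vs Delta: Eta preferred on 3+3+3 = 9 ballots; Eta wins 9–4.
Eta vs Lambda: Eta is ranked higher on 3+3+3 = 9 ballots, Lambda on 4. Eta wins 9–4.
Delta vs Lambda: 7 to 6, Delta.
Eta defeats every rival head-to-head and is the Condorcet winner.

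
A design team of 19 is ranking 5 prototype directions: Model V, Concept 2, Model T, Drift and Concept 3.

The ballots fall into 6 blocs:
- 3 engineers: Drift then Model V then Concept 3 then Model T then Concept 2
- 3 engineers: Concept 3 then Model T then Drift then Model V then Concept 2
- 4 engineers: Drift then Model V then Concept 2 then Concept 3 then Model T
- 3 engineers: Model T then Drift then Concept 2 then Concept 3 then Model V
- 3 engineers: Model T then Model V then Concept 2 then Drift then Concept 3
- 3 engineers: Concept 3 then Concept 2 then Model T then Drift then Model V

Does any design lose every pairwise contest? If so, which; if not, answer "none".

none

Pairwise majorities:
Model V vs Concept 2: Model V wins 13–6.
Model V vs Model T: Model V preferred on 3+4 = 7 ballots; Model T wins 12–7.
Model V vs Drift: 3 to 16, Drift.
Model V vs Concept 3: Model V, 10–9.
Concept 2 vs Model T: Concept 2 preferred on 4+3 = 7 ballots; Model T wins 12–7.
Concept 2–Drift: Drift 13–6.
Concept 2 vs Concept 3: Concept 2, 10–9.
Model T vs Drift: Model T is ranked higher on 3+3+3+3 = 12 ballots, Drift on 7. Model T wins 12–7.
Model T vs Concept 3: Model T preferred on 3+3 = 6 ballots; Concept 3 wins 13–6.
Drift–Concept 3: Drift 13–6.
No design is winless: Model V beats Concept 2; Concept 2 beats Concept 3; Model T beats Model V; Drift beats Model V; Concept 3 beats Model T. There is no Condorcet loser.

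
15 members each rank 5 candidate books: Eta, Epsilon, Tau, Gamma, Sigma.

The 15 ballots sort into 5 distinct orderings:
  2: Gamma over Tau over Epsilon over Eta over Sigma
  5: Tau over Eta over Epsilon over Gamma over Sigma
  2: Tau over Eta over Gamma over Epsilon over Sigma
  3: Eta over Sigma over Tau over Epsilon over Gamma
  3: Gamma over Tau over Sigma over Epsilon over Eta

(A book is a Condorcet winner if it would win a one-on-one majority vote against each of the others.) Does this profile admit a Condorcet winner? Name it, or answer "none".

Tau

Head-to-head results (15 members):
Eta vs Epsilon: Eta wins 10–5.
Eta vs Tau: 3 for Eta, 12 for Tau — Tau by 12–3.
Eta–Gamma: Eta 10–5.
Eta–Sigma: Eta 12–3.
Epsilon–Tau: Tau 15–0.
Epsilon–Gamma: Epsilon 8–7.
Epsilon–Sigma: Epsilon 9–6.
Tau vs Gamma: Tau, 10–5.
Tau vs Sigma: Tau wins 12–3.
Gamma vs Sigma: Gamma preferred on 2+5+2+3 = 12 ballots; Gamma wins 12–3.
Tau beats each of Eta, Epsilon, Gamma, Sigma — Tau is the Condorcet winner.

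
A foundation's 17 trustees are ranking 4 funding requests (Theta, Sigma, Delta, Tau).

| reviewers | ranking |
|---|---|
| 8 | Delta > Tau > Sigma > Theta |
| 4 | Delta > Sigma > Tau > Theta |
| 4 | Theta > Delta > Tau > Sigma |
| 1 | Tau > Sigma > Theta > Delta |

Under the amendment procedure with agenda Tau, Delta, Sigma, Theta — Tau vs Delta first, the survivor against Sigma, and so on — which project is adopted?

Round 1: Tau vs Delta — 1–16, Delta advances.
Round 2: Delta vs Sigma — 16–1, Delta advances.
Round 3: Delta vs Theta — 12–5, Delta advances.
The agenda winner is Delta.

Delta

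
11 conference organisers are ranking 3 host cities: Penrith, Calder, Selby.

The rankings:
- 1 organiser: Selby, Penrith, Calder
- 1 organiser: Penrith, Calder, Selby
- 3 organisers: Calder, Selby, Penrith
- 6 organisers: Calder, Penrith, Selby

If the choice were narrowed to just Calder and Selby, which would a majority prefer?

Calder

Ballots ranking Calder above Selby: 1 + 3 + 6 = 10.
Ballots ranking Selby above Calder: 11 − 10 = 1.
Calder wins the head-to-head 10–1.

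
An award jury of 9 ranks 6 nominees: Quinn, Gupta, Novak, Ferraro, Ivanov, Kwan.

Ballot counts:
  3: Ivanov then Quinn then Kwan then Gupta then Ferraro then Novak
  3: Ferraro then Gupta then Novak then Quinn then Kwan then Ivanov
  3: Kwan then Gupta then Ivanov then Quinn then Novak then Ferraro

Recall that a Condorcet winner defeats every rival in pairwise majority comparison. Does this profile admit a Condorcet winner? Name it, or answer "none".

Pairwise majorities:
Quinn vs Gupta: Quinn preferred on 3 ballots; Gupta wins 6–3.
Quinn vs Novak: Quinn preferred on 3+3 = 6 ballots; Quinn wins 6–3.
Quinn vs Ferraro: Quinn preferred on 3+3 = 6 ballots; Quinn wins 6–3.
Quinn vs Ivanov: Quinn is ranked higher on 3 ballots, Ivanov on 6. Ivanov wins 6–3.
Quinn vs Kwan: 3+3 = 6 for Quinn, 3 for Kwan — Quinn by 6–3.
Gupta vs Novak: 3+3+3 = 9 for Gupta, 0 for Novak — Gupta by 9–0.
Gupta vs Ferraro: 3+3 = 6 for Gupta, 3 for Ferraro — Gupta by 6–3.
Gupta vs Ivanov: Gupta is ranked higher on 3+3 = 6 ballots, Ivanov on 3. Gupta wins 6–3.
Gupta vs Kwan: Gupta preferred on 3 ballots; Kwan wins 6–3.
Novak vs Ferraro: 3 for Novak, 6 for Ferraro — Ferraro by 6–3.
Novak vs Ivanov: 3 to 6, Ivanov.
Novak vs Kwan: Novak is ranked higher on 3 ballots, Kwan on 6. Kwan wins 6–3.
Ferraro vs Ivanov: 3 for Ferraro, 6 for Ivanov — Ivanov by 6–3.
Ferraro vs Kwan: Ferraro is ranked higher on 3 ballots, Kwan on 6. Kwan wins 6–3.
Ivanov vs Kwan: Ivanov preferred on 3 ballots; Kwan wins 6–3.
Every nominee loses at least once (Quinn loses to Gupta; Gupta loses to Kwan; Novak loses to Quinn; Ferraro loses to Quinn; Ivanov loses to Gupta; Kwan loses to Quinn). The majority relation contains the cycle Quinn → Kwan → Gupta → Quinn, so there is no Condorcet winner.

none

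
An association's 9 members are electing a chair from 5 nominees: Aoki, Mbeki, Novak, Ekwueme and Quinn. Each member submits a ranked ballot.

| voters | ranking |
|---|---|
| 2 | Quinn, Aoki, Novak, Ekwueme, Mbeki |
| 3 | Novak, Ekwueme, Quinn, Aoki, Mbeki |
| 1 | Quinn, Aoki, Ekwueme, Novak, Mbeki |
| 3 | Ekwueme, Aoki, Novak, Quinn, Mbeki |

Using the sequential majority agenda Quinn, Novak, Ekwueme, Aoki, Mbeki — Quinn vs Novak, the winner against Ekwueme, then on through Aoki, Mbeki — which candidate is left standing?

Round 1: Quinn vs Novak — 3–6, Novak advances.
Round 2: Novak vs Ekwueme — 5–4, Novak advances.
Round 3: Novak vs Aoki — 3–6, Aoki advances.
Round 4: Aoki vs Mbeki — 9–0, Aoki advances.
The agenda winner is Aoki.

Aoki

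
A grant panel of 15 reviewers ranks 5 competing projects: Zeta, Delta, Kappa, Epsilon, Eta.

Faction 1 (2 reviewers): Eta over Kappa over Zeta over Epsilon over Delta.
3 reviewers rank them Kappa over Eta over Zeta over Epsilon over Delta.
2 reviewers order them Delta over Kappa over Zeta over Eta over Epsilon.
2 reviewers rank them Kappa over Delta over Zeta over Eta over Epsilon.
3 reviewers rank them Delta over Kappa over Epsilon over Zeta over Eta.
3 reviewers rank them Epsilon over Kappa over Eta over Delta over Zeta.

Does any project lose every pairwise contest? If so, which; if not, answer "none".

none

Pairwise majorities:
Zeta vs Delta: 2+3 = 5 for Zeta, 10 for Delta — Delta by 10–5.
Zeta vs Kappa: Kappa wins 15–0.
Zeta vs Epsilon: Zeta preferred on 2+3+2+2 = 9 ballots; Zeta wins 9–6.
Zeta vs Eta: Eta, 8–7.
Delta vs Kappa: Kappa, 10–5.
Delta vs Epsilon: Delta preferred on 2+2+3 = 7 ballots; Epsilon wins 8–7.
Delta vs Eta: Delta is ranked higher on 2+2+3 = 7 ballots, Eta on 8. Eta wins 8–7.
Kappa vs Epsilon: Kappa preferred on 2+3+2+2+3 = 12 ballots; Kappa wins 12–3.
Kappa vs Eta: Kappa wins 13–2.
Epsilon vs Eta: Eta wins 9–6.
Each project has at least one pairwise win (Zeta beats Epsilon; Delta beats Zeta; Kappa beats Zeta; Epsilon beats Delta; Eta beats Zeta) — no Condorcet loser.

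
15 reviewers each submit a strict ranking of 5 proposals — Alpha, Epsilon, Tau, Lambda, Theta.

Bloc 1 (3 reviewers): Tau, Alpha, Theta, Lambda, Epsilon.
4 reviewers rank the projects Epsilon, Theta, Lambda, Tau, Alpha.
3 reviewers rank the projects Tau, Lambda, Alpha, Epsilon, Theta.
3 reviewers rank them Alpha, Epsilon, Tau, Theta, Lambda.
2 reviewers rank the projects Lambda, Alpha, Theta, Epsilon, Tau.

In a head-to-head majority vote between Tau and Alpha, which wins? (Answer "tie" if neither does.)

Tau

Ballots ranking Tau above Alpha: 3 + 4 + 3 = 10.
Ballots ranking Alpha above Tau: 15 − 10 = 5.
Tau wins the head-to-head 10–5.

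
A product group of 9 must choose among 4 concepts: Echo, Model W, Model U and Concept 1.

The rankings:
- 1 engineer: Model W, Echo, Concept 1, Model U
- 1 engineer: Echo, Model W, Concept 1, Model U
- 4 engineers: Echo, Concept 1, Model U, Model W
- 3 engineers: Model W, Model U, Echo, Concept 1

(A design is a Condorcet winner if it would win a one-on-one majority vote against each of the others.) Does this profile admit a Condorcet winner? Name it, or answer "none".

Head-to-head results (9 engineers):
Echo vs Model W: Echo, 5–4.
Echo vs Model U: Echo wins 6–3.
Echo vs Concept 1: Echo wins 9–0.
Model W–Model U: Model W 5–4.
Model W vs Concept 1: Model W, 5–4.
Model U–Concept 1: Concept 1 6–3.
Echo wins every pairwise contest, so Echo is the Condorcet winner.

Echo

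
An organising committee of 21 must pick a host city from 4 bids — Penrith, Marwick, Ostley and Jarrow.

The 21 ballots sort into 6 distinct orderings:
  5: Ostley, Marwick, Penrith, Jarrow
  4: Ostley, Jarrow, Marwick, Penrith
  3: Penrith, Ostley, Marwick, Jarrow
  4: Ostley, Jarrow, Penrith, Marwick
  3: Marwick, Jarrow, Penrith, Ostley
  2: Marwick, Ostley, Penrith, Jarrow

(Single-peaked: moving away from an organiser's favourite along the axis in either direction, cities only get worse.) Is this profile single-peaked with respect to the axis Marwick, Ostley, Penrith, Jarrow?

Axis positions: Marwick=1, Ostley=2, Penrith=3, Jarrow=4.
Type 1 (peak Ostley at position 2): ranking walks positions 2-1-3-4, expanding outward from the peak — single-peaked.
Type 2: ranking walks positions 2-4-1-3; Jarrow is ranked above Penrith even though Penrith lies between Jarrow and the peak Ostley on the axis — preferences dip and rise again. Not single-peaked.
Type 3 (peak Penrith at position 3): ranking walks positions 3-2-1-4, expanding outward from the peak — single-peaked.
Type 4: ranking walks positions 2-4-3-1; Jarrow is ranked above Penrith even though Penrith lies between Jarrow and the peak Ostley on the axis — preferences dip and rise again. Not single-peaked.
Type 5: ranking walks positions 1-4-3-2; Jarrow is ranked above Ostley even though Ostley lies between Jarrow and the peak Marwick on the axis — preferences dip and rise again. Not single-peaked.
Type 6 (peak Marwick at position 1): ranking walks positions 1-2-3-4, expanding outward from the peak — single-peaked.
Type 2 violates single-peakedness, so the profile is not single-peaked on this axis.

no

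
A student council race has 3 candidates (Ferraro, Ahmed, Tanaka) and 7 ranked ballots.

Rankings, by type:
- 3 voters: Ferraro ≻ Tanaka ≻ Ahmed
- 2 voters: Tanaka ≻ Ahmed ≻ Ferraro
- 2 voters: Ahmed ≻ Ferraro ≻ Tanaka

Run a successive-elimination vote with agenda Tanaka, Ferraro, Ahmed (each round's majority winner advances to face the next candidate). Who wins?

Ahmed

Round 1: Tanaka vs Ferraro — 2–5, Ferraro advances.
Round 2: Ferraro vs Ahmed — 3–4, Ahmed advances.
The agenda winner is Ahmed.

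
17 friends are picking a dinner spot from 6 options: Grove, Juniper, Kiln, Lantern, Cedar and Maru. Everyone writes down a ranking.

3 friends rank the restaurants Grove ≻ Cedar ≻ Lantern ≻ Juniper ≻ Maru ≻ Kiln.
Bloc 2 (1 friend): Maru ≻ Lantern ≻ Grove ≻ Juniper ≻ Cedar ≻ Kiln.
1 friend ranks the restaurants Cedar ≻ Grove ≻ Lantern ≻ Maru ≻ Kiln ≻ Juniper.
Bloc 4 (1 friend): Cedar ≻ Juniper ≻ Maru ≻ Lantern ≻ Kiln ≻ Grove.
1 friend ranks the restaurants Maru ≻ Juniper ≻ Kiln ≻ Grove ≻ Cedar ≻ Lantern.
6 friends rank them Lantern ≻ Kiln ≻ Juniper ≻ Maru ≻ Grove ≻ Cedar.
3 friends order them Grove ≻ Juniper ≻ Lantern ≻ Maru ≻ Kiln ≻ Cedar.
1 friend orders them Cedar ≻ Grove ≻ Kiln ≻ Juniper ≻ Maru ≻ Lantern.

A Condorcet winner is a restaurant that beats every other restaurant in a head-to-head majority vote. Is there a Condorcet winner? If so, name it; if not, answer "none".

Pairwise majorities:
Grove vs Juniper: Grove wins 9–8.
Grove vs Kiln: Grove is ranked higher on 3+1+1+3+1 = 9 ballots, Kiln on 8. Grove wins 9–8.
Grove vs Lantern: Grove preferred on 3+1+1+3+1 = 9 ballots; Grove wins 9–8.
Grove vs Cedar: Grove, 14–3.
Grove vs Maru: Maru wins 9–8.
Juniper vs Kiln: Juniper wins 9–8.
Juniper–Lantern: Lantern 11–6.
Juniper vs Cedar: Juniper, 11–6.
Juniper–Maru: Juniper 14–3.
Kiln–Lantern: Lantern 15–2.
Kiln vs Cedar: 1+6+3 = 10 for Kiln, 7 for Cedar — Kiln by 10–7.
Kiln vs Maru: Kiln is ranked higher on 6+1 = 7 ballots, Maru on 10. Maru wins 10–7.
Lantern vs Cedar: Lantern preferred on 1+6+3 = 10 ballots; Lantern wins 10–7.
Lantern vs Maru: 13 to 4, Lantern.
Cedar–Maru: Maru 11–6.
Every restaurant loses at least once (Grove loses to Maru; Juniper loses to Grove; Kiln loses to Grove; Lantern loses to Grove; Cedar loses to Grove; Maru loses to Juniper). The majority relation contains the cycle Grove → Juniper → Maru → Grove, so there is no Condorcet winner.

none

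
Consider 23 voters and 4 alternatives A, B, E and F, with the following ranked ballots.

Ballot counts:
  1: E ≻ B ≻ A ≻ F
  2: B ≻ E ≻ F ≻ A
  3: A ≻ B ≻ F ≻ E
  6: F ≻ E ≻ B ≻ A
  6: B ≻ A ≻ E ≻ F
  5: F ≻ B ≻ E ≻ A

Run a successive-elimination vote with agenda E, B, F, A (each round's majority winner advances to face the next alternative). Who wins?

B

Round 1: E vs B — 7–16, B advances.
Round 2: B vs F — 12–11, B advances.
Round 3: B vs A — 20–3, B advances.
The agenda winner is B.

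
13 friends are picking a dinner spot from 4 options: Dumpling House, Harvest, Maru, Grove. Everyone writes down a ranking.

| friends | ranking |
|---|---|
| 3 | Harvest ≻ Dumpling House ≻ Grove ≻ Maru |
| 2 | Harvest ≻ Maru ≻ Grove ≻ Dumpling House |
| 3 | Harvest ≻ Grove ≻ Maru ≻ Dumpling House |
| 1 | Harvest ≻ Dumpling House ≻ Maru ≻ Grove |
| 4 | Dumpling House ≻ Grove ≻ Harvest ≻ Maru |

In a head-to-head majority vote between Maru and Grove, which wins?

Grove

Ballots ranking Maru above Grove: 2 + 1 = 3.
Ballots ranking Grove above Maru: 13 − 3 = 10.
Grove wins the head-to-head 10–3.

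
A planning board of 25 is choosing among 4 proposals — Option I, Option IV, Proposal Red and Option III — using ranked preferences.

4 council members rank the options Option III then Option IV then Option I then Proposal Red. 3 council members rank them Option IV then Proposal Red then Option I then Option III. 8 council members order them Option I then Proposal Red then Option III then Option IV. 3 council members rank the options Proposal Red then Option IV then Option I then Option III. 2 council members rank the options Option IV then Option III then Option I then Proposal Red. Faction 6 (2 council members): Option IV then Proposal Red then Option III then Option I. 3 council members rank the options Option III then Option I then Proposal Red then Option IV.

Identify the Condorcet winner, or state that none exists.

none

Pairwise majorities:
Option I vs Option IV: Option I preferred on 8+3 = 11 ballots; Option IV wins 14–11.
Option I vs Proposal Red: 4+8+2+3 = 17 for Option I, 8 for Proposal Red — Option I by 17–8.
Option I vs Option III: Option I preferred on 3+8+3 = 14 ballots; Option I wins 14–11.
Option IV vs Proposal Red: 4+3+2+2 = 11 for Option IV, 14 for Proposal Red — Proposal Red by 14–11.
Option IV vs Option III: Option IV is ranked higher on 3+3+2+2 = 10 ballots, Option III on 15. Option III wins 15–10.
Proposal Red vs Option III: 3+8+3+2 = 16 for Proposal Red, 9 for Option III — Proposal Red by 16–9.
Each option drops at least one matchup (Option I loses to Option IV; Option IV loses to Proposal Red; Proposal Red loses to Option I; Option III loses to Option I); the cycle Option I > Proposal Red > Option IV > Option I rules out a Condorcet winner.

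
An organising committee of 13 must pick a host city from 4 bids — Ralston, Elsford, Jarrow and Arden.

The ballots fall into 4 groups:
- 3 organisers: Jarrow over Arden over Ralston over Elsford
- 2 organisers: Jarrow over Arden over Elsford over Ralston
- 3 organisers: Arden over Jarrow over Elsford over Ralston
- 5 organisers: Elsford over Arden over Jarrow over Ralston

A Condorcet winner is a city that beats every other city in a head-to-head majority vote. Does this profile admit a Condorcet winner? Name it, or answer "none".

Arden

Pairwise majorities:
Ralston–Elsford: Elsford 10–3.
Ralston vs Jarrow: Jarrow wins 13–0.
Ralston vs Arden: Arden, 13–0.
Elsford vs Jarrow: Jarrow, 8–5.
Elsford–Arden: Arden 8–5.
Jarrow vs Arden: Arden wins 8–5.
Arden wins every pairwise contest, so Arden is the Condorcet winner.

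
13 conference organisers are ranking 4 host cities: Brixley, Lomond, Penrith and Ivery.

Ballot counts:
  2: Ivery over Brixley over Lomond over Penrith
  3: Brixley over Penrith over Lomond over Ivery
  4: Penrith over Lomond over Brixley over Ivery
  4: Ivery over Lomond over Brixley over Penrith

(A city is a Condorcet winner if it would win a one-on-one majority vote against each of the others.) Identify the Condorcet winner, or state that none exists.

Pairwise majorities:
Brixley vs Lomond: Brixley preferred on 2+3 = 5 ballots; Lomond wins 8–5.
Brixley vs Penrith: Brixley is ranked higher on 2+3+4 = 9 ballots, Penrith on 4. Brixley wins 9–4.
Brixley vs Ivery: 7 to 6, Brixley.
Lomond vs Penrith: Lomond is ranked higher on 2+4 = 6 ballots, Penrith on 7. Penrith wins 7–6.
Lomond vs Ivery: Lomond is ranked higher on 3+4 = 7 ballots, Ivery on 6. Lomond wins 7–6.
Penrith vs Ivery: Penrith preferred on 3+4 = 7 ballots; Penrith wins 7–6.
No city is unbeaten: Brixley loses to Lomond; Lomond loses to Penrith; Penrith loses to Brixley; Ivery loses to Brixley. In particular Brixley beats Penrith beats Lomond beats Brixley is a majority cycle — no Condorcet winner exists.

none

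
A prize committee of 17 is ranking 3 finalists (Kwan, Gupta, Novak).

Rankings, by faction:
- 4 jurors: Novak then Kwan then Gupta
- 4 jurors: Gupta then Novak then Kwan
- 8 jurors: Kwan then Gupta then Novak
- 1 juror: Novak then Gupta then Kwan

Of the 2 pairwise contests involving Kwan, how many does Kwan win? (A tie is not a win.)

Kwan against each rival (17 jurors):
Kwan vs Gupta: 4+8 = 12 for Kwan, 5 for Gupta — Kwan by 12–5.
Kwan vs Novak: Novak, 9–8.
Kwan beats Gupta; loses to Novak — 1 pairwise win.

1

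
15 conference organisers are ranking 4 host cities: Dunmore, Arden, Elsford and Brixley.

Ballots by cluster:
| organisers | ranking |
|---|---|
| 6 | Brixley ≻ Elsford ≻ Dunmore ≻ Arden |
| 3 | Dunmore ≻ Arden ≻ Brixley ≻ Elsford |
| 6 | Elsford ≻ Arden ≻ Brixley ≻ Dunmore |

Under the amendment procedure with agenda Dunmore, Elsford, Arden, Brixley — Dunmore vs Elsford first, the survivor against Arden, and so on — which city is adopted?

Brixley

Round 1: Dunmore vs Elsford — 3–12, Elsford advances.
Round 2: Elsford vs Arden — 12–3, Elsford advances.
Round 3: Elsford vs Brixley — 6–9, Brixley advances.
The agenda winner is Brixley.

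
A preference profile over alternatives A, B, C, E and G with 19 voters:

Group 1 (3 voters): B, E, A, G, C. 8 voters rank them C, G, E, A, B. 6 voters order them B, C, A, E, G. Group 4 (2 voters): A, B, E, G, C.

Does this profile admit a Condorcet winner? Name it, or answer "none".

none

Pairwise majorities:
A vs B: 10 to 9, A.
A–C: C 14–5.
A vs E: A preferred on 6+2 = 8 ballots; E wins 11–8.
A vs G: 3+6+2 = 11 for A, 8 for G — A by 11–8.
B vs C: B wins 11–8.
B vs E: B preferred on 3+6+2 = 11 ballots; B wins 11–8.
B vs G: B is ranked higher on 3+6+2 = 11 ballots, G on 8. B wins 11–8.
C vs E: C, 14–5.
C vs G: C is ranked higher on 8+6 = 14 ballots, G on 5. C wins 14–5.
E vs G: E wins 11–8.
No alternative is unbeaten: A loses to C; B loses to A; C loses to B; E loses to B; G loses to A. In particular A beats B beats C beats A is a majority cycle — no Condorcet winner exists.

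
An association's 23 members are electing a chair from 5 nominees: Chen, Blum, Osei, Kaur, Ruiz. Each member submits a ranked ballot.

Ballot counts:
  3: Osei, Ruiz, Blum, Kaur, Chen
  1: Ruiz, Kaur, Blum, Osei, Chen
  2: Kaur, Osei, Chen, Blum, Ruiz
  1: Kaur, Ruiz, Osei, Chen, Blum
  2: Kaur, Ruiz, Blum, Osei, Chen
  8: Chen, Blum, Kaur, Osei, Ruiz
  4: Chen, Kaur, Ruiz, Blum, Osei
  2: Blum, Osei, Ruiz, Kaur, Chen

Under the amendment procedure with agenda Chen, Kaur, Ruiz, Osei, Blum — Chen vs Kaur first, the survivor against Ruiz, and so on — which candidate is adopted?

Chen

Round 1: Chen vs Kaur — 12–11, Chen advances.
Round 2: Chen vs Ruiz — 14–9, Chen advances.
Round 3: Chen vs Osei — 12–11, Chen advances.
Round 4: Chen vs Blum — 15–8, Chen advances.
Chen survives the agenda.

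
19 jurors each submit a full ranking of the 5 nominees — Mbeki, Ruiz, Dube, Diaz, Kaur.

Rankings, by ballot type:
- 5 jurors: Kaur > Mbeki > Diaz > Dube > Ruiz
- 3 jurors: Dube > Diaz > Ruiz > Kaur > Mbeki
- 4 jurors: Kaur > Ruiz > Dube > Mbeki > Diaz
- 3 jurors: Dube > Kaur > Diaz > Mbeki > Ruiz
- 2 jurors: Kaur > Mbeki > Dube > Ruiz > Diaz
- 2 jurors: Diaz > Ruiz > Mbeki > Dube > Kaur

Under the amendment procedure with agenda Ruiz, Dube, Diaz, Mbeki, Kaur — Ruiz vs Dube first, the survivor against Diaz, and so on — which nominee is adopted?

Round 1: Ruiz vs Dube — 6–13, Dube advances.
Round 2: Dube vs Diaz — 12–7, Dube advances.
Round 3: Dube vs Mbeki — 10–9, Dube advances.
Round 4: Dube vs Kaur — 8–11, Kaur advances.
The agenda winner is Kaur.

Kaur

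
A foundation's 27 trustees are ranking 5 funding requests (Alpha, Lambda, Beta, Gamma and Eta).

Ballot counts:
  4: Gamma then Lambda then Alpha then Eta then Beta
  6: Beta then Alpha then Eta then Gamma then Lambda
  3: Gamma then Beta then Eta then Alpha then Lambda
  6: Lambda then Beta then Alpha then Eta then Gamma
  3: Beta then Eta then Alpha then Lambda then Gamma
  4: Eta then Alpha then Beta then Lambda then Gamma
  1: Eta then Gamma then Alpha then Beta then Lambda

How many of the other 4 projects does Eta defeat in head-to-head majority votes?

2

Eta against each rival (27 reviewers):
Eta vs Alpha: Eta preferred on 3+3+4+1 = 11 ballots; Alpha wins 16–11.
Eta vs Lambda: Eta preferred on 6+3+3+4+1 = 17 ballots; Eta wins 17–10.
Eta vs Beta: 4+4+1 = 9 for Eta, 18 for Beta — Beta by 18–9.
Eta vs Gamma: Eta wins 20–7.
Eta beats Lambda, Gamma; loses to Alpha, Beta — 2 pairwise wins.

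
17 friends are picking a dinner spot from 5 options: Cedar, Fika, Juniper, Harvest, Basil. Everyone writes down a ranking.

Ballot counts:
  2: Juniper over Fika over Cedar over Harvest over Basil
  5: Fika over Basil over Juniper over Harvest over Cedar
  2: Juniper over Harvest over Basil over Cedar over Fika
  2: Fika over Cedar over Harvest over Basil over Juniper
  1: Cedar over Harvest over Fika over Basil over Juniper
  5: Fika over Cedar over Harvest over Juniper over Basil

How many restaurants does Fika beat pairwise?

4

Fika against each rival (17 friends):
Fika vs Cedar: Fika preferred on 2+5+2+5 = 14 ballots; Fika wins 14–3.
Fika vs Juniper: Fika is ranked higher on 5+2+1+5 = 13 ballots, Juniper on 4. Fika wins 13–4.
Fika vs Harvest: 2+5+2+5 = 14 for Fika, 3 for Harvest — Fika by 14–3.
Fika vs Basil: Fika is ranked higher on 2+5+2+1+5 = 15 ballots, Basil on 2. Fika wins 15–2.
Fika beats Cedar, Juniper, Harvest, Basil — 4 pairwise wins.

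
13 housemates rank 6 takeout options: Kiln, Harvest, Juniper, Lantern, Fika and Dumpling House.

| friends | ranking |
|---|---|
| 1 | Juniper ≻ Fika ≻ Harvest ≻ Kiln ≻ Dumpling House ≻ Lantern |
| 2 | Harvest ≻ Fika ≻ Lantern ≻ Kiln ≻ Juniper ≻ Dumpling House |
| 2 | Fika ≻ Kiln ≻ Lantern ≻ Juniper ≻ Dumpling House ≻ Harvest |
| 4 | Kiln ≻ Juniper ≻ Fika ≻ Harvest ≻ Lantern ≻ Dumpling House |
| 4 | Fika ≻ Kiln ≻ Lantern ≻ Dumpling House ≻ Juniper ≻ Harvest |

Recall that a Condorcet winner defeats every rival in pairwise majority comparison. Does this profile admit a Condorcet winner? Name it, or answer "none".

Fika

Pairwise majorities:
Kiln vs Harvest: 2+4+4 = 10 for Kiln, 3 for Harvest — Kiln by 10–3.
Kiln vs Juniper: 2+2+4+4 = 12 for Kiln, 1 for Juniper — Kiln by 12–1.
Kiln vs Lantern: 11 to 2, Kiln.
Kiln vs Fika: Kiln is ranked higher on 4 ballots, Fika on 9. Fika wins 9–4.
Kiln vs Dumpling House: 1+2+2+4+4 = 13 for Kiln, 0 for Dumpling House — Kiln by 13–0.
Harvest vs Juniper: 2 to 11, Juniper.
Harvest vs Lantern: Harvest preferred on 1+2+4 = 7 ballots; Harvest wins 7–6.
Harvest vs Fika: 2 for Harvest, 11 for Fika — Fika by 11–2.
Harvest vs Dumpling House: 7 to 6, Harvest.
Juniper vs Lantern: 1+4 = 5 for Juniper, 8 for Lantern — Lantern by 8–5.
Juniper vs Fika: 5 to 8, Fika.
Juniper vs Dumpling House: Juniper is ranked higher on 1+2+2+4 = 9 ballots, Dumpling House on 4. Juniper wins 9–4.
Lantern vs Fika: 0 for Lantern, 13 for Fika — Fika by 13–0.
Lantern vs Dumpling House: 2+2+4+4 = 12 for Lantern, 1 for Dumpling House — Lantern by 12–1.
Fika vs Dumpling House: Fika is ranked higher on 1+2+2+4+4 = 13 ballots, Dumpling House on 0. Fika wins 13–0.
Fika wins every pairwise contest, so Fika is the Condorcet winner.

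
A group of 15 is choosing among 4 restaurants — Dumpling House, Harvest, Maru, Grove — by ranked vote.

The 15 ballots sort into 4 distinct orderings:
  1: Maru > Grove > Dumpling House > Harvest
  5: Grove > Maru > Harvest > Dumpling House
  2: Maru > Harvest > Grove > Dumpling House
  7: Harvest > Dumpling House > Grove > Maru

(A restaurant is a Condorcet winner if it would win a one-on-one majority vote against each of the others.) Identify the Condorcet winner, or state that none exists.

Pairwise majorities:
Dumpling House–Harvest: Harvest 14–1.
Dumpling House vs Maru: Maru, 8–7.
Dumpling House vs Grove: 7 for Dumpling House, 8 for Grove — Grove by 8–7.
Harvest vs Maru: Maru wins 8–7.
Harvest vs Grove: Harvest, 9–6.
Maru vs Grove: Maru is ranked higher on 1+2 = 3 ballots, Grove on 12. Grove wins 12–3.
Every restaurant loses at least once (Dumpling House loses to Harvest; Harvest loses to Maru; Maru loses to Grove; Grove loses to Harvest). The majority relation contains the cycle Harvest → Grove → Maru → Harvest, so there is no Condorcet winner.

none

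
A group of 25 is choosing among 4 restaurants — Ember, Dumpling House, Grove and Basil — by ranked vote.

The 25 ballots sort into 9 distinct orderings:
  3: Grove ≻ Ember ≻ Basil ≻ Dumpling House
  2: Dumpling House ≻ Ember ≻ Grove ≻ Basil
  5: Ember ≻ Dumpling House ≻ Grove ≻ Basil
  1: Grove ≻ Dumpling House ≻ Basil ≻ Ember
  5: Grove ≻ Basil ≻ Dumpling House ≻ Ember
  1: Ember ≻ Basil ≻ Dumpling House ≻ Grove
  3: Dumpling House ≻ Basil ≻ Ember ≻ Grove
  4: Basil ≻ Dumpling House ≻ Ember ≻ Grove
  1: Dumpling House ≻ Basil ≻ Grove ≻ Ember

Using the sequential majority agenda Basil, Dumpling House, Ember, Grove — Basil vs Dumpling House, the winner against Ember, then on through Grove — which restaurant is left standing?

Round 1: Basil vs Dumpling House — 13–12, Basil advances.
Round 2: Basil vs Ember — 14–11, Basil advances.
Round 3: Basil vs Grove — 9–16, Grove advances.
Grove survives the agenda.

Grove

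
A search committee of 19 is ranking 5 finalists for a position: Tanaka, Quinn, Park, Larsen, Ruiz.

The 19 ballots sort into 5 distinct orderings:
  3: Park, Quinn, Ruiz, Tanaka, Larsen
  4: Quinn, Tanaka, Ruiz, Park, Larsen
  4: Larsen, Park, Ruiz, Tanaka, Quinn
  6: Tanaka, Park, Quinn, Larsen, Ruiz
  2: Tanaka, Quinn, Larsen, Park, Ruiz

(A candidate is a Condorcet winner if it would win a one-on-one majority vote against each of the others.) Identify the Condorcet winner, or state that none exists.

Check each pair by majority over 19 ballots:
Tanaka vs Quinn: 4+6+2 = 12 for Tanaka, 7 for Quinn — Tanaka by 12–7.
Tanaka vs Park: Tanaka preferred on 4+6+2 = 12 ballots; Tanaka wins 12–7.
Tanaka vs Larsen: Tanaka preferred on 3+4+6+2 = 15 ballots; Tanaka wins 15–4.
Tanaka vs Ruiz: 4+6+2 = 12 for Tanaka, 7 for Ruiz — Tanaka by 12–7.
Quinn vs Park: 4+2 = 6 for Quinn, 13 for Park — Park by 13–6.
Quinn vs Larsen: Quinn is ranked higher on 3+4+6+2 = 15 ballots, Larsen on 4. Quinn wins 15–4.
Quinn vs Ruiz: Quinn is ranked higher on 3+4+6+2 = 15 ballots, Ruiz on 4. Quinn wins 15–4.
Park vs Larsen: 3+4+6 = 13 for Park, 6 for Larsen — Park by 13–6.
Park vs Ruiz: Park preferred on 3+4+6+2 = 15 ballots; Park wins 15–4.
Larsen vs Ruiz: 4+6+2 = 12 for Larsen, 7 for Ruiz — Larsen by 12–7.
Tanaka beats each of Quinn, Park, Larsen, Ruiz — Tanaka is the Condorcet winner.

Tanaka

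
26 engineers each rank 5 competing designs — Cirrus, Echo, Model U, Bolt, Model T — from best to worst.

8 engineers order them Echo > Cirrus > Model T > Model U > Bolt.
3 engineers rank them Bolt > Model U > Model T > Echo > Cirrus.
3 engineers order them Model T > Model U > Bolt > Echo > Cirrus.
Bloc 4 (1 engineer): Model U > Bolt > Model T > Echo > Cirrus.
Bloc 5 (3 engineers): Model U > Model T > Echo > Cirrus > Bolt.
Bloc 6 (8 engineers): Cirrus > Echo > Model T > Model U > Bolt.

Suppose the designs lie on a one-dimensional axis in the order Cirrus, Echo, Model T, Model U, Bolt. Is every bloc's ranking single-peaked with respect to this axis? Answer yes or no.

yes

Axis positions: Cirrus=1, Echo=2, Model T=3, Model U=4, Bolt=5.
Bloc 1 (peak Echo at position 2): ranking walks positions 2-1-3-4-5, expanding outward from the peak — single-peaked.
Bloc 2 (peak Bolt at position 5): ranking walks positions 5-4-3-2-1, expanding outward from the peak — single-peaked.
Bloc 3 (peak Model T at position 3): ranking walks positions 3-4-5-2-1, expanding outward from the peak — single-peaked.
Bloc 4 (peak Model U at position 4): ranking walks positions 4-5-3-2-1, expanding outward from the peak — single-peaked.
Bloc 5 (peak Model U at position 4): ranking walks positions 4-3-2-1-5, expanding outward from the peak — single-peaked.
Bloc 6 (peak Cirrus at position 1): ranking walks positions 1-2-3-4-5, expanding outward from the peak — single-peaked.
Every ranking is single-peaked on this axis.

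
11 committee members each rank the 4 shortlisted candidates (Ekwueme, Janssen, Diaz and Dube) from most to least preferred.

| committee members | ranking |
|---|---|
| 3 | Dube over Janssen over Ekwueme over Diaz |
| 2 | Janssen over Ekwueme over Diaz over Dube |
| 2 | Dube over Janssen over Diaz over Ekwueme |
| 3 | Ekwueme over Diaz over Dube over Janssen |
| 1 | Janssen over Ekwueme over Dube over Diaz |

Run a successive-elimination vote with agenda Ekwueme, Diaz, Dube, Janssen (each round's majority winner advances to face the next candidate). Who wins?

Round 1: Ekwueme vs Diaz — 9–2, Ekwueme advances.
Round 2: Ekwueme vs Dube — 6–5, Ekwueme advances.
Round 3: Ekwueme vs Janssen — 3–8, Janssen advances.
Janssen survives the agenda.

Janssen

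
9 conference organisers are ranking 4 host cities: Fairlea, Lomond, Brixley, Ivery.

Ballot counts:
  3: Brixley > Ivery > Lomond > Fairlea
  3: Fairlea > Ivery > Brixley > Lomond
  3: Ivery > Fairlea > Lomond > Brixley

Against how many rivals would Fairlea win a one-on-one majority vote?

Fairlea against each rival (9 organisers):
Fairlea vs Lomond: Fairlea, 6–3.
Fairlea vs Brixley: Fairlea wins 6–3.
Fairlea–Ivery: Ivery 6–3.
Fairlea beats Lomond, Brixley; loses to Ivery — 2 pairwise wins.

2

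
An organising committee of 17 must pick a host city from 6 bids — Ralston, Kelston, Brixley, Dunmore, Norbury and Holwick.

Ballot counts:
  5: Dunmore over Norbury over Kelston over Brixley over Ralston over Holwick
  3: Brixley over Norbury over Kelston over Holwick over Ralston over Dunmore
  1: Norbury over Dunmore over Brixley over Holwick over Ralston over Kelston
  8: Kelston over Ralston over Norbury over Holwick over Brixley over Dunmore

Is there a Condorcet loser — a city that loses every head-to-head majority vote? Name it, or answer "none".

Head-to-head results (17 organisers):
Ralston vs Kelston: 1 for Ralston, 16 for Kelston — Kelston by 16–1.
Ralston vs Brixley: 8 for Ralston, 9 for Brixley — Brixley by 9–8.
Ralston vs Dunmore: 11 to 6, Ralston.
Ralston vs Norbury: 8 to 9, Norbury.
Ralston vs Holwick: Ralston, 13–4.
Kelston vs Brixley: Kelston preferred on 5+8 = 13 ballots; Kelston wins 13–4.
Kelston vs Dunmore: Kelston is ranked higher on 3+8 = 11 ballots, Dunmore on 6. Kelston wins 11–6.
Kelston vs Norbury: Norbury wins 9–8.
Kelston vs Holwick: 5+3+8 = 16 for Kelston, 1 for Holwick — Kelston by 16–1.
Brixley vs Dunmore: Brixley is ranked higher on 3+8 = 11 ballots, Dunmore on 6. Brixley wins 11–6.
Brixley vs Norbury: Norbury, 14–3.
Brixley vs Holwick: Brixley, 9–8.
Dunmore–Norbury: Norbury 12–5.
Dunmore–Holwick: Holwick 11–6.
Norbury vs Holwick: Norbury wins 17–0.
Only Dunmore has no wins; Dunmore is the Condorcet loser.

Dunmore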